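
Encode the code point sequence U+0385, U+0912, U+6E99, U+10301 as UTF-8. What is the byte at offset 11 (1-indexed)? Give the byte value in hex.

1-indexed offset 11 is 0-indexed offset 10.
U+0385 → 2-byte form CE 85 at offsets 0–1.
U+0912 → 3-byte form E0 A4 92 at offsets 2–4.
U+6E99 → 3-byte form E6 BA 99 at offsets 5–7.
U+10301 → 4-byte form F0 90 8C 81 at offsets 8–11.
Offset 10 falls in char 4's range; it's byte 3 of F0 90 8C 81 = 0x8C.

0x8C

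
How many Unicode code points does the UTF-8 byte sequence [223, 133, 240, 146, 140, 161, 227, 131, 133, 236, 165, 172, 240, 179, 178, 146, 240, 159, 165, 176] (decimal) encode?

6

Byte at offset 0: 0xDF = 11011111 → 2-byte char (#1). Advance 2.
Byte at offset 2: 0xF0 = 11110000 → 4-byte char (#2). Advance 4.
Byte at offset 6: 0xE3 = 11100011 → 3-byte char (#3). Advance 3.
Byte at offset 9: 0xEC = 11101100 → 3-byte char (#4). Advance 3.
Byte at offset 12: 0xF0 = 11110000 → 4-byte char (#5). Advance 4.
Byte at offset 16: 0xF0 = 11110000 → 4-byte char (#6). Advance 4.
Reached end at offset 20 after 6 code points.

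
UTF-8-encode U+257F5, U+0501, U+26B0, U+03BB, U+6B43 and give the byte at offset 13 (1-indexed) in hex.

0xAD

1-indexed offset 13 is 0-indexed offset 12.
U+257F5 → 4-byte form F0 A5 9F B5 at offsets 0–3.
U+0501 → 2-byte form D4 81 at offsets 4–5.
U+26B0 → 3-byte form E2 9A B0 at offsets 6–8.
U+03BB → 2-byte form CE BB at offsets 9–10.
U+6B43 → 3-byte form E6 AD 83 at offsets 11–13.
Offset 12 falls in char 5's range; it's byte 2 of E6 AD 83 = 0xAD.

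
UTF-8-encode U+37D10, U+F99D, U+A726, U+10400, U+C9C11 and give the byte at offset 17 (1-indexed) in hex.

0xB0

1-indexed offset 17 is 0-indexed offset 16.
U+37D10 → 4-byte form F0 B7 B4 90 at offsets 0–3.
U+F99D → 3-byte form EF A6 9D at offsets 4–6.
U+A726 → 3-byte form EA 9C A6 at offsets 7–9.
U+10400 → 4-byte form F0 90 90 80 at offsets 10–13.
U+C9C11 → 4-byte form F3 89 B0 91 at offsets 14–17.
Offset 16 falls in char 5's range; it's byte 3 of F3 89 B0 91 = 0xB0.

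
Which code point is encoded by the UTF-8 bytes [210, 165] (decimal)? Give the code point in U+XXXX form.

Leading byte 0xD2 = 11010010 matches 110xxxxx → 2-byte sequence.
Byte 1: 0xD2 = 11010010, payload 10010 (5 bits).
Byte 2: 0xA5 = 10100101 (10xxxxxx ✓), payload 100101.
Concatenate: 10010100101 = 0x4A5 (11 bits → U+04A5).

U+04A5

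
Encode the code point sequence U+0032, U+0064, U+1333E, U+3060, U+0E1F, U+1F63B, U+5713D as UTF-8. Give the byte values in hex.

U+0032: 1-byte form → 32.
U+0064: 1-byte form → 64.
U+1333E: 4-byte form → F0 93 8C BE.
U+3060: 3-byte form → E3 81 A0.
U+0E1F: 3-byte form → E0 B8 9F.
U+1F63B: 4-byte form → F0 9F 98 BB.
U+5713D: 4-byte form → F1 97 84 BD.
Concatenated (20 bytes): 32 64 F0 93 8C BE E3 81 A0 E0 B8 9F F0 9F 98 BB F1 97 84 BD.

32 64 F0 93 8C BE E3 81 A0 E0 B8 9F F0 9F 98 BB F1 97 84 BD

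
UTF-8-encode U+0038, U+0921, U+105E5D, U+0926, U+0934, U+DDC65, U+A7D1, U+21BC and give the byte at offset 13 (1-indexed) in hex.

1-indexed offset 13 is 0-indexed offset 12.
U+0038 → 1-byte form 38 at offsets 0–0.
U+0921 → 3-byte form E0 A4 A1 at offsets 1–3.
U+105E5D → 4-byte form F4 85 B9 9D at offsets 4–7.
U+0926 → 3-byte form E0 A4 A6 at offsets 8–10.
U+0934 → 3-byte form E0 A4 B4 at offsets 11–13.
Offset 12 falls in char 5's range; it's byte 2 of E0 A4 B4 = 0xA4.

0xA4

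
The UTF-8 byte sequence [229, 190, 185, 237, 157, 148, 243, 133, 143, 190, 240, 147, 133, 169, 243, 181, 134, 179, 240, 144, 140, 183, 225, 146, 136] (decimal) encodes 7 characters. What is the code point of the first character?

Offset 0: leading byte 0xE5 = 11100101 → 3-byte char #1 = E5 BE B9.
Leading byte 0xE5 = 11100101 matches 1110xxxx → 3-byte sequence.
Byte 1: 0xE5 = 11100101, payload 0101 (4 bits).
Byte 2: 0xBE = 10111110 (10xxxxxx ✓), payload 111110.
Byte 3: 0xB9 = 10111001 (10xxxxxx ✓), payload 111001.
Concatenate: 0101111110111001 = 0x5FB9 (16 bits → U+5FB9).

U+5FB9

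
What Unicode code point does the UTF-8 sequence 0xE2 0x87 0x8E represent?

Leading byte 0xE2 = 11100010 matches 1110xxxx → 3-byte sequence.
Byte 1: 0xE2 = 11100010, payload 0010 (4 bits).
Byte 2: 0x87 = 10000111 (10xxxxxx ✓), payload 000111.
Byte 3: 0x8E = 10001110 (10xxxxxx ✓), payload 001110.
Concatenate: 0010000111001110 = 0x21CE (16 bits → U+21CE).

U+21CE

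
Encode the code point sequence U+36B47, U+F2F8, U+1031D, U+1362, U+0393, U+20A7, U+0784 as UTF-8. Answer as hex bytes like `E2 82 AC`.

U+36B47: 4-byte form → F0 B6 AD 87.
U+F2F8: 3-byte form → EF 8B B8.
U+1031D: 4-byte form → F0 90 8C 9D.
U+1362: 3-byte form → E1 8D A2.
U+0393: 2-byte form → CE 93.
U+20A7: 3-byte form → E2 82 A7.
U+0784: 2-byte form → DE 84.
Concatenated (21 bytes): F0 B6 AD 87 EF 8B B8 F0 90 8C 9D E1 8D A2 CE 93 E2 82 A7 DE 84.

F0 B6 AD 87 EF 8B B8 F0 90 8C 9D E1 8D A2 CE 93 E2 82 A7 DE 84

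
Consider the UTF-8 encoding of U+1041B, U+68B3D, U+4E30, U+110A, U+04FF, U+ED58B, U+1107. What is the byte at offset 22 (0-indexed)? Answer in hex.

U+1041B → 4-byte form F0 90 90 9B at offsets 0–3.
U+68B3D → 4-byte form F1 A8 AC BD at offsets 4–7.
U+4E30 → 3-byte form E4 B8 B0 at offsets 8–10.
U+110A → 3-byte form E1 84 8A at offsets 11–13.
U+04FF → 2-byte form D3 BF at offsets 14–15.
U+ED58B → 4-byte form F3 AD 96 8B at offsets 16–19.
U+1107 → 3-byte form E1 84 87 at offsets 20–22.
Offset 22 falls in char 7's range; it's byte 3 of E1 84 87 = 0x87.

0x87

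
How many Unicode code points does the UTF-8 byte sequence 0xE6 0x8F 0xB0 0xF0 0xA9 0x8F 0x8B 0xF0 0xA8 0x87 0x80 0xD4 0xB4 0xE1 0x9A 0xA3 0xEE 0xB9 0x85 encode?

Byte at offset 0: 0xE6 = 11100110 → 3-byte char (#1). Advance 3.
Byte at offset 3: 0xF0 = 11110000 → 4-byte char (#2). Advance 4.
Byte at offset 7: 0xF0 = 11110000 → 4-byte char (#3). Advance 4.
Byte at offset 11: 0xD4 = 11010100 → 2-byte char (#4). Advance 2.
Byte at offset 13: 0xE1 = 11100001 → 3-byte char (#5). Advance 3.
Byte at offset 16: 0xEE = 11101110 → 3-byte char (#6). Advance 3.
Reached end at offset 19 after 6 code points.

6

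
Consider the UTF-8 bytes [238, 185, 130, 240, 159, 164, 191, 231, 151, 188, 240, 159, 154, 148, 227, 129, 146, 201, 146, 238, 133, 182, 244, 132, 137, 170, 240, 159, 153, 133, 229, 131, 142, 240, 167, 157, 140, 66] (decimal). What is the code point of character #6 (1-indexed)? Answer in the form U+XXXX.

Offset 0: leading byte 0xEE = 11101110 → 3-byte char #1 = EE B9 82.
Offset 3: leading byte 0xF0 = 11110000 → 4-byte char #2 = F0 9F A4 BF.
Offset 7: leading byte 0xE7 = 11100111 → 3-byte char #3 = E7 97 BC.
Offset 10: leading byte 0xF0 = 11110000 → 4-byte char #4 = F0 9F 9A 94.
Offset 14: leading byte 0xE3 = 11100011 → 3-byte char #5 = E3 81 92.
Offset 17: leading byte 0xC9 = 11001001 → 2-byte char #6 = C9 92.
Leading byte 0xC9 = 11001001 matches 110xxxxx → 2-byte sequence.
Byte 1: 0xC9 = 11001001, payload 01001 (5 bits).
Byte 2: 0x92 = 10010010 (10xxxxxx ✓), payload 010010.
Concatenate: 01001010010 = 0x252 (11 bits → U+0252).

U+0252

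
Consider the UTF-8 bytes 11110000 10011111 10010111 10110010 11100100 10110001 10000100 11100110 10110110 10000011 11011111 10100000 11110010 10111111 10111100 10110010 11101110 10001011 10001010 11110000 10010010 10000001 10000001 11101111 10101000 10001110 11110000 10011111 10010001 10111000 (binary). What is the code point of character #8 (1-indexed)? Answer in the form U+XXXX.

Offset 0: leading byte 0xF0 = 11110000 → 4-byte char #1 = F0 9F 97 B2.
Offset 4: leading byte 0xE4 = 11100100 → 3-byte char #2 = E4 B1 84.
Offset 7: leading byte 0xE6 = 11100110 → 3-byte char #3 = E6 B6 83.
Offset 10: leading byte 0xDF = 11011111 → 2-byte char #4 = DF A0.
Offset 12: leading byte 0xF2 = 11110010 → 4-byte char #5 = F2 BF BC B2.
Offset 16: leading byte 0xEE = 11101110 → 3-byte char #6 = EE 8B 8A.
Offset 19: leading byte 0xF0 = 11110000 → 4-byte char #7 = F0 92 81 81.
Offset 23: leading byte 0xEF = 11101111 → 3-byte char #8 = EF A8 8E.
Leading byte 0xEF = 11101111 matches 1110xxxx → 3-byte sequence.
Byte 1: 0xEF = 11101111, payload 1111 (4 bits).
Byte 2: 0xA8 = 10101000 (10xxxxxx ✓), payload 101000.
Byte 3: 0x8E = 10001110 (10xxxxxx ✓), payload 001110.
Concatenate: 1111101000001110 = 0xFA0E (16 bits → U+FA0E).

U+FA0E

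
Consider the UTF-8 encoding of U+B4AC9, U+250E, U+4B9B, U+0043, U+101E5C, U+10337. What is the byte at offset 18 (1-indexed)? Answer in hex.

0x8C

1-indexed offset 18 is 0-indexed offset 17.
U+B4AC9 → 4-byte form F2 B4 AB 89 at offsets 0–3.
U+250E → 3-byte form E2 94 8E at offsets 4–6.
U+4B9B → 3-byte form E4 AE 9B at offsets 7–9.
U+0043 → 1-byte form 43 at offsets 10–10.
U+101E5C → 4-byte form F4 81 B9 9C at offsets 11–14.
U+10337 → 4-byte form F0 90 8C B7 at offsets 15–18.
Offset 17 falls in char 6's range; it's byte 3 of F0 90 8C B7 = 0x8C.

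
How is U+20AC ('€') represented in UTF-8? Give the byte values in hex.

E2 82 AC

U+20AC = 0x20AC = 8364 decimal. In range U+0800–U+FFFF → 3-byte form: 1110xxxx 10xxxxxx 10xxxxxx.
Binary (16 bits): 0010000010101100.
Split 4+6+6: 0010 | 000010 | 101100.
Byte 1: 11100010 = 0xE2.
Byte 2: 10000010 = 0x82.
Byte 3: 10101100 = 0xAC.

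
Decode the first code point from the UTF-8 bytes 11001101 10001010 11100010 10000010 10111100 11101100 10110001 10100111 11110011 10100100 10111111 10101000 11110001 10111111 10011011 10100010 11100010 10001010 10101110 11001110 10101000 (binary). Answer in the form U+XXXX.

Offset 0: leading byte 0xCD = 11001101 → 2-byte char #1 = CD 8A.
Leading byte 0xCD = 11001101 matches 110xxxxx → 2-byte sequence.
Byte 1: 0xCD = 11001101, payload 01101 (5 bits).
Byte 2: 0x8A = 10001010 (10xxxxxx ✓), payload 001010.
Concatenate: 01101001010 = 0x34A (11 bits → U+034A).

U+034A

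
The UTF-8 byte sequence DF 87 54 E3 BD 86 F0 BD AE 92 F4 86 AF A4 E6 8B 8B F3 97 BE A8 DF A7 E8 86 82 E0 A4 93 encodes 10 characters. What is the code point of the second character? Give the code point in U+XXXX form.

Offset 0: leading byte 0xDF = 11011111 → 2-byte char #1 = DF 87.
Offset 2: leading byte 0x54 = 01010100 → 1-byte char #2 = 54.
Leading byte 0x54 = 01010100 matches 0xxxxxxx → 1-byte sequence.
Byte 1: 0x54 = 01010100, payload 1010100 (7 bits).
Concatenate: 1010100 = 0x54 (7 bits → U+0054).

U+0054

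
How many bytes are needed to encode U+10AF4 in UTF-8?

U+10AF4 = 0x10AF4. UTF-8 uses 1 byte below 0x80, 2 below 0x800, 3 below 0x10000, 4 up to 0x10FFFF. 0x10AF4 is in U+10000–U+10FFFF → 4 bytes.

4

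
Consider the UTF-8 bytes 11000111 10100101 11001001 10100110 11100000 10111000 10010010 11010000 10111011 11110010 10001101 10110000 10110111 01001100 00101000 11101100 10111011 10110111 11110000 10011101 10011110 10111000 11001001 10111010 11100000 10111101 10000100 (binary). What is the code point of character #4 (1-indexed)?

U+043B

Offset 0: leading byte 0xC7 = 11000111 → 2-byte char #1 = C7 A5.
Offset 2: leading byte 0xC9 = 11001001 → 2-byte char #2 = C9 A6.
Offset 4: leading byte 0xE0 = 11100000 → 3-byte char #3 = E0 B8 92.
Offset 7: leading byte 0xD0 = 11010000 → 2-byte char #4 = D0 BB.
Leading byte 0xD0 = 11010000 matches 110xxxxx → 2-byte sequence.
Byte 1: 0xD0 = 11010000, payload 10000 (5 bits).
Byte 2: 0xBB = 10111011 (10xxxxxx ✓), payload 111011.
Concatenate: 10000111011 = 0x43B (11 bits → U+043B).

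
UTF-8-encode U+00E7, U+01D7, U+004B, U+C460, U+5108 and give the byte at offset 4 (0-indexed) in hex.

0x4B

U+00E7 → 2-byte form C3 A7 at offsets 0–1.
U+01D7 → 2-byte form C7 97 at offsets 2–3.
U+004B → 1-byte form 4B at offsets 4–4.
Offset 4 falls in char 3's range; it's byte 1 of 4B = 0x4B.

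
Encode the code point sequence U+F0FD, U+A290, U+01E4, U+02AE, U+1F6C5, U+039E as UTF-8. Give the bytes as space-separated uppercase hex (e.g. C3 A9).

EF 83 BD EA 8A 90 C7 A4 CA AE F0 9F 9B 85 CE 9E

U+F0FD: 3-byte form → EF 83 BD.
U+A290: 3-byte form → EA 8A 90.
U+01E4: 2-byte form → C7 A4.
U+02AE: 2-byte form → CA AE.
U+1F6C5: 4-byte form → F0 9F 9B 85.
U+039E: 2-byte form → CE 9E.
Concatenated (16 bytes): EF 83 BD EA 8A 90 C7 A4 CA AE F0 9F 9B 85 CE 9E.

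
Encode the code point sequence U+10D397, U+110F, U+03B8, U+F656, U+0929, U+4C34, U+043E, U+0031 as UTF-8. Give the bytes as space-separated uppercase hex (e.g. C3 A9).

U+10D397: 4-byte form → F4 8D 8E 97.
U+110F: 3-byte form → E1 84 8F.
U+03B8: 2-byte form → CE B8.
U+F656: 3-byte form → EF 99 96.
U+0929: 3-byte form → E0 A4 A9.
U+4C34: 3-byte form → E4 B0 B4.
U+043E: 2-byte form → D0 BE.
U+0031: 1-byte form → 31.
Concatenated (21 bytes): F4 8D 8E 97 E1 84 8F CE B8 EF 99 96 E0 A4 A9 E4 B0 B4 D0 BE 31.

F4 8D 8E 97 E1 84 8F CE B8 EF 99 96 E0 A4 A9 E4 B0 B4 D0 BE 31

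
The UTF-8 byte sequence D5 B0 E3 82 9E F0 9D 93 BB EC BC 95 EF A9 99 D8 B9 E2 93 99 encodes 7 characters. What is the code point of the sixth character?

U+0639

Offset 0: leading byte 0xD5 = 11010101 → 2-byte char #1 = D5 B0.
Offset 2: leading byte 0xE3 = 11100011 → 3-byte char #2 = E3 82 9E.
Offset 5: leading byte 0xF0 = 11110000 → 4-byte char #3 = F0 9D 93 BB.
Offset 9: leading byte 0xEC = 11101100 → 3-byte char #4 = EC BC 95.
Offset 12: leading byte 0xEF = 11101111 → 3-byte char #5 = EF A9 99.
Offset 15: leading byte 0xD8 = 11011000 → 2-byte char #6 = D8 B9.
Leading byte 0xD8 = 11011000 matches 110xxxxx → 2-byte sequence.
Byte 1: 0xD8 = 11011000, payload 11000 (5 bits).
Byte 2: 0xB9 = 10111001 (10xxxxxx ✓), payload 111001.
Concatenate: 11000111001 = 0x639 (11 bits → U+0639).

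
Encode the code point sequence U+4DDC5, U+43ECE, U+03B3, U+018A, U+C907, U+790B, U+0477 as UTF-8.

F1 8D B7 85 F1 83 BB 8E CE B3 C6 8A EC A4 87 E7 A4 8B D1 B7

U+4DDC5: 4-byte form → F1 8D B7 85.
U+43ECE: 4-byte form → F1 83 BB 8E.
U+03B3: 2-byte form → CE B3.
U+018A: 2-byte form → C6 8A.
U+C907: 3-byte form → EC A4 87.
U+790B: 3-byte form → E7 A4 8B.
U+0477: 2-byte form → D1 B7.
Concatenated (20 bytes): F1 8D B7 85 F1 83 BB 8E CE B3 C6 8A EC A4 87 E7 A4 8B D1 B7.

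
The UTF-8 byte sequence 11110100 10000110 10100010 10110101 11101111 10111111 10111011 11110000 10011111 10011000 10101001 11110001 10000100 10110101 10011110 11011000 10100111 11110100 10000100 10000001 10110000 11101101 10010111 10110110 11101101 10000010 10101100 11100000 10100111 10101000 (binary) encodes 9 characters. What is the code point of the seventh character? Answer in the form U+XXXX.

Offset 0: leading byte 0xF4 = 11110100 → 4-byte char #1 = F4 86 A2 B5.
Offset 4: leading byte 0xEF = 11101111 → 3-byte char #2 = EF BF BB.
Offset 7: leading byte 0xF0 = 11110000 → 4-byte char #3 = F0 9F 98 A9.
Offset 11: leading byte 0xF1 = 11110001 → 4-byte char #4 = F1 84 B5 9E.
Offset 15: leading byte 0xD8 = 11011000 → 2-byte char #5 = D8 A7.
Offset 17: leading byte 0xF4 = 11110100 → 4-byte char #6 = F4 84 81 B0.
Offset 21: leading byte 0xED = 11101101 → 3-byte char #7 = ED 97 B6.
Leading byte 0xED = 11101101 matches 1110xxxx → 3-byte sequence.
Byte 1: 0xED = 11101101, payload 1101 (4 bits).
Byte 2: 0x97 = 10010111 (10xxxxxx ✓), payload 010111.
Byte 3: 0xB6 = 10110110 (10xxxxxx ✓), payload 110110.
Concatenate: 1101010111110110 = 0xD5F6 (16 bits → U+D5F6).

U+D5F6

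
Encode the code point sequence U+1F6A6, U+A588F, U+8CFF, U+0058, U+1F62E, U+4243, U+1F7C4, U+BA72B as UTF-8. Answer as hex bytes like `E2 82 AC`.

F0 9F 9A A6 F2 A5 A2 8F E8 B3 BF 58 F0 9F 98 AE E4 89 83 F0 9F 9F 84 F2 BA 9C AB

U+1F6A6: 4-byte form → F0 9F 9A A6.
U+A588F: 4-byte form → F2 A5 A2 8F.
U+8CFF: 3-byte form → E8 B3 BF.
U+0058: 1-byte form → 58.
U+1F62E: 4-byte form → F0 9F 98 AE.
U+4243: 3-byte form → E4 89 83.
U+1F7C4: 4-byte form → F0 9F 9F 84.
U+BA72B: 4-byte form → F2 BA 9C AB.
Concatenated (27 bytes): F0 9F 9A A6 F2 A5 A2 8F E8 B3 BF 58 F0 9F 98 AE E4 89 83 F0 9F 9F 84 F2 BA 9C AB.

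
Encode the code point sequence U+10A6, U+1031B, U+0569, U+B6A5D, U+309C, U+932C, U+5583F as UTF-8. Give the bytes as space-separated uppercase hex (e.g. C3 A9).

E1 82 A6 F0 90 8C 9B D5 A9 F2 B6 A9 9D E3 82 9C E9 8C AC F1 95 A0 BF

U+10A6: 3-byte form → E1 82 A6.
U+1031B: 4-byte form → F0 90 8C 9B.
U+0569: 2-byte form → D5 A9.
U+B6A5D: 4-byte form → F2 B6 A9 9D.
U+309C: 3-byte form → E3 82 9C.
U+932C: 3-byte form → E9 8C AC.
U+5583F: 4-byte form → F1 95 A0 BF.
Concatenated (23 bytes): E1 82 A6 F0 90 8C 9B D5 A9 F2 B6 A9 9D E3 82 9C E9 8C AC F1 95 A0 BF.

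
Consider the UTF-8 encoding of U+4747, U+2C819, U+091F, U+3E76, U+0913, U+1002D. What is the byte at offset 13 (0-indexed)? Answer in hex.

U+4747 → 3-byte form E4 9D 87 at offsets 0–2.
U+2C819 → 4-byte form F0 AC A0 99 at offsets 3–6.
U+091F → 3-byte form E0 A4 9F at offsets 7–9.
U+3E76 → 3-byte form E3 B9 B6 at offsets 10–12.
U+0913 → 3-byte form E0 A4 93 at offsets 13–15.
Offset 13 falls in char 5's range; it's byte 1 of E0 A4 93 = 0xE0.

0xE0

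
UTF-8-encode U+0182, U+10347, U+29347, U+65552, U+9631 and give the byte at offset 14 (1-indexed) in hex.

1-indexed offset 14 is 0-indexed offset 13.
U+0182 → 2-byte form C6 82 at offsets 0–1.
U+10347 → 4-byte form F0 90 8D 87 at offsets 2–5.
U+29347 → 4-byte form F0 A9 8D 87 at offsets 6–9.
U+65552 → 4-byte form F1 A5 95 92 at offsets 10–13.
Offset 13 falls in char 4's range; it's byte 4 of F1 A5 95 92 = 0x92.

0x92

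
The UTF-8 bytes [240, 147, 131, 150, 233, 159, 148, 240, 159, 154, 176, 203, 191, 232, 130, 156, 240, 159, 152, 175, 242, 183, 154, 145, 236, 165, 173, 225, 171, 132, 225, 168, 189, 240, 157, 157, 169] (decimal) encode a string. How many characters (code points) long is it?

Byte at offset 0: 0xF0 = 11110000 → 4-byte char (#1). Advance 4.
Byte at offset 4: 0xE9 = 11101001 → 3-byte char (#2). Advance 3.
Byte at offset 7: 0xF0 = 11110000 → 4-byte char (#3). Advance 4.
Byte at offset 11: 0xCB = 11001011 → 2-byte char (#4). Advance 2.
Byte at offset 13: 0xE8 = 11101000 → 3-byte char (#5). Advance 3.
Byte at offset 16: 0xF0 = 11110000 → 4-byte char (#6). Advance 4.
Byte at offset 20: 0xF2 = 11110010 → 4-byte char (#7). Advance 4.
Byte at offset 24: 0xEC = 11101100 → 3-byte char (#8). Advance 3.
Byte at offset 27: 0xE1 = 11100001 → 3-byte char (#9). Advance 3.
Byte at offset 30: 0xE1 = 11100001 → 3-byte char (#10). Advance 3.
Byte at offset 33: 0xF0 = 11110000 → 4-byte char (#11). Advance 4.
Reached end at offset 37 after 11 code points.

11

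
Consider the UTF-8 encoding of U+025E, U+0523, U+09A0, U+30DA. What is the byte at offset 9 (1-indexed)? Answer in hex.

0x83

1-indexed offset 9 is 0-indexed offset 8.
U+025E → 2-byte form C9 9E at offsets 0–1.
U+0523 → 2-byte form D4 A3 at offsets 2–3.
U+09A0 → 3-byte form E0 A6 A0 at offsets 4–6.
U+30DA → 3-byte form E3 83 9A at offsets 7–9.
Offset 8 falls in char 4's range; it's byte 2 of E3 83 9A = 0x83.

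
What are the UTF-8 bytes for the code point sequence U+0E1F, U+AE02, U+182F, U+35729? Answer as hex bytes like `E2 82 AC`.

U+0E1F: 3-byte form → E0 B8 9F.
U+AE02: 3-byte form → EA B8 82.
U+182F: 3-byte form → E1 A0 AF.
U+35729: 4-byte form → F0 B5 9C A9.
Concatenated (13 bytes): E0 B8 9F EA B8 82 E1 A0 AF F0 B5 9C A9.

E0 B8 9F EA B8 82 E1 A0 AF F0 B5 9C A9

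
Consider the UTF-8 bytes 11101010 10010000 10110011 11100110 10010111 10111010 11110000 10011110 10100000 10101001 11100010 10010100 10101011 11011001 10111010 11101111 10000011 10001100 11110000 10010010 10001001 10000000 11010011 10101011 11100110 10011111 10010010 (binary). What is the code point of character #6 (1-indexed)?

U+F0CC

Offset 0: leading byte 0xEA = 11101010 → 3-byte char #1 = EA 90 B3.
Offset 3: leading byte 0xE6 = 11100110 → 3-byte char #2 = E6 97 BA.
Offset 6: leading byte 0xF0 = 11110000 → 4-byte char #3 = F0 9E A0 A9.
Offset 10: leading byte 0xE2 = 11100010 → 3-byte char #4 = E2 94 AB.
Offset 13: leading byte 0xD9 = 11011001 → 2-byte char #5 = D9 BA.
Offset 15: leading byte 0xEF = 11101111 → 3-byte char #6 = EF 83 8C.
Leading byte 0xEF = 11101111 matches 1110xxxx → 3-byte sequence.
Byte 1: 0xEF = 11101111, payload 1111 (4 bits).
Byte 2: 0x83 = 10000011 (10xxxxxx ✓), payload 000011.
Byte 3: 0x8C = 10001100 (10xxxxxx ✓), payload 001100.
Concatenate: 1111000011001100 = 0xF0CC (16 bits → U+F0CC).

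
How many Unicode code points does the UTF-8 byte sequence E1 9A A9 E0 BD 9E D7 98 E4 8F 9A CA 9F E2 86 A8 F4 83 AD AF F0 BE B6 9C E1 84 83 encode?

Byte at offset 0: 0xE1 = 11100001 → 3-byte char (#1). Advance 3.
Byte at offset 3: 0xE0 = 11100000 → 3-byte char (#2). Advance 3.
Byte at offset 6: 0xD7 = 11010111 → 2-byte char (#3). Advance 2.
Byte at offset 8: 0xE4 = 11100100 → 3-byte char (#4). Advance 3.
Byte at offset 11: 0xCA = 11001010 → 2-byte char (#5). Advance 2.
Byte at offset 13: 0xE2 = 11100010 → 3-byte char (#6). Advance 3.
Byte at offset 16: 0xF4 = 11110100 → 4-byte char (#7). Advance 4.
Byte at offset 20: 0xF0 = 11110000 → 4-byte char (#8). Advance 4.
Byte at offset 24: 0xE1 = 11100001 → 3-byte char (#9). Advance 3.
Reached end at offset 27 after 9 code points.

9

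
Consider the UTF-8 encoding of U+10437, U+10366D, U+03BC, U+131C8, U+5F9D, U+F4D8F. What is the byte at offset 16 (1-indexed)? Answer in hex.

0xBE

1-indexed offset 16 is 0-indexed offset 15.
U+10437 → 4-byte form F0 90 90 B7 at offsets 0–3.
U+10366D → 4-byte form F4 83 99 AD at offsets 4–7.
U+03BC → 2-byte form CE BC at offsets 8–9.
U+131C8 → 4-byte form F0 93 87 88 at offsets 10–13.
U+5F9D → 3-byte form E5 BE 9D at offsets 14–16.
Offset 15 falls in char 5's range; it's byte 2 of E5 BE 9D = 0xBE.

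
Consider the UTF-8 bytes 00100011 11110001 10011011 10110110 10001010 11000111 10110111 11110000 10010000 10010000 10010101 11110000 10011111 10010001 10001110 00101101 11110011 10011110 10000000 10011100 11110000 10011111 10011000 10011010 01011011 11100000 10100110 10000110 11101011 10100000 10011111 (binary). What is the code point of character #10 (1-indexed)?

U+0986

Offset 0: leading byte 0x23 = 00100011 → 1-byte char #1 = 23.
Offset 1: leading byte 0xF1 = 11110001 → 4-byte char #2 = F1 9B B6 8A.
Offset 5: leading byte 0xC7 = 11000111 → 2-byte char #3 = C7 B7.
Offset 7: leading byte 0xF0 = 11110000 → 4-byte char #4 = F0 90 90 95.
Offset 11: leading byte 0xF0 = 11110000 → 4-byte char #5 = F0 9F 91 8E.
Offset 15: leading byte 0x2D = 00101101 → 1-byte char #6 = 2D.
Offset 16: leading byte 0xF3 = 11110011 → 4-byte char #7 = F3 9E 80 9C.
Offset 20: leading byte 0xF0 = 11110000 → 4-byte char #8 = F0 9F 98 9A.
Offset 24: leading byte 0x5B = 01011011 → 1-byte char #9 = 5B.
Offset 25: leading byte 0xE0 = 11100000 → 3-byte char #10 = E0 A6 86.
Leading byte 0xE0 = 11100000 matches 1110xxxx → 3-byte sequence.
Byte 1: 0xE0 = 11100000, payload 0000 (4 bits).
Byte 2: 0xA6 = 10100110 (10xxxxxx ✓), payload 100110.
Byte 3: 0x86 = 10000110 (10xxxxxx ✓), payload 000110.
Concatenate: 0000100110000110 = 0x986 (16 bits → U+0986).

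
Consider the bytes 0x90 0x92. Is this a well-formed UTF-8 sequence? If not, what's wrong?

invalid (continuation byte with no leading byte)

Byte 0x90 = 10010000 has the form 10xxxxxx — a continuation byte — but there is no preceding leading byte.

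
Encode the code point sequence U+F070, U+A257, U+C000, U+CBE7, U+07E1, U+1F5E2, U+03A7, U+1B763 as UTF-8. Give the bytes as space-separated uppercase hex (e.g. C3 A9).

U+F070: 3-byte form → EF 81 B0.
U+A257: 3-byte form → EA 89 97.
U+C000: 3-byte form → EC 80 80.
U+CBE7: 3-byte form → EC AF A7.
U+07E1: 2-byte form → DF A1.
U+1F5E2: 4-byte form → F0 9F 97 A2.
U+03A7: 2-byte form → CE A7.
U+1B763: 4-byte form → F0 9B 9D A3.
Concatenated (24 bytes): EF 81 B0 EA 89 97 EC 80 80 EC AF A7 DF A1 F0 9F 97 A2 CE A7 F0 9B 9D A3.

EF 81 B0 EA 89 97 EC 80 80 EC AF A7 DF A1 F0 9F 97 A2 CE A7 F0 9B 9D A3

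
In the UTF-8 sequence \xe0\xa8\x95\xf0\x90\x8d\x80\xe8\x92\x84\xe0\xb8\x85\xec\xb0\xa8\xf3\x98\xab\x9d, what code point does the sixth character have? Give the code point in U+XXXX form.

Offset 0: leading byte 0xE0 = 11100000 → 3-byte char #1 = E0 A8 95.
Offset 3: leading byte 0xF0 = 11110000 → 4-byte char #2 = F0 90 8D 80.
Offset 7: leading byte 0xE8 = 11101000 → 3-byte char #3 = E8 92 84.
Offset 10: leading byte 0xE0 = 11100000 → 3-byte char #4 = E0 B8 85.
Offset 13: leading byte 0xEC = 11101100 → 3-byte char #5 = EC B0 A8.
Offset 16: leading byte 0xF3 = 11110011 → 4-byte char #6 = F3 98 AB 9D.
Leading byte 0xF3 = 11110011 matches 11110xxx → 4-byte sequence.
Byte 1: 0xF3 = 11110011, payload 011 (3 bits).
Byte 2: 0x98 = 10011000 (10xxxxxx ✓), payload 011000.
Byte 3: 0xAB = 10101011 (10xxxxxx ✓), payload 101011.
Byte 4: 0x9D = 10011101 (10xxxxxx ✓), payload 011101.
Concatenate: 011011000101011011101 = 0xD8ADD (21 bits → U+D8ADD).

U+D8ADD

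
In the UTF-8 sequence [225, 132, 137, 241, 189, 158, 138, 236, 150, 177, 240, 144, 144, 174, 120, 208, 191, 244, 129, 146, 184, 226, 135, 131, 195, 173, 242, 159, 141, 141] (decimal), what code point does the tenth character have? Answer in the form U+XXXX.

U+9F34D

Offset 0: leading byte 0xE1 = 11100001 → 3-byte char #1 = E1 84 89.
Offset 3: leading byte 0xF1 = 11110001 → 4-byte char #2 = F1 BD 9E 8A.
Offset 7: leading byte 0xEC = 11101100 → 3-byte char #3 = EC 96 B1.
Offset 10: leading byte 0xF0 = 11110000 → 4-byte char #4 = F0 90 90 AE.
Offset 14: leading byte 0x78 = 01111000 → 1-byte char #5 = 78.
Offset 15: leading byte 0xD0 = 11010000 → 2-byte char #6 = D0 BF.
Offset 17: leading byte 0xF4 = 11110100 → 4-byte char #7 = F4 81 92 B8.
Offset 21: leading byte 0xE2 = 11100010 → 3-byte char #8 = E2 87 83.
Offset 24: leading byte 0xC3 = 11000011 → 2-byte char #9 = C3 AD.
Offset 26: leading byte 0xF2 = 11110010 → 4-byte char #10 = F2 9F 8D 8D.
Leading byte 0xF2 = 11110010 matches 11110xxx → 4-byte sequence.
Byte 1: 0xF2 = 11110010, payload 010 (3 bits).
Byte 2: 0x9F = 10011111 (10xxxxxx ✓), payload 011111.
Byte 3: 0x8D = 10001101 (10xxxxxx ✓), payload 001101.
Byte 4: 0x8D = 10001101 (10xxxxxx ✓), payload 001101.
Concatenate: 010011111001101001101 = 0x9F34D (21 bits → U+9F34D).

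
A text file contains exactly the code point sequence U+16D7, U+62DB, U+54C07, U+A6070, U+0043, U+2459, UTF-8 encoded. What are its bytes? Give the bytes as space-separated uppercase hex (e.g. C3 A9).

E1 9B 97 E6 8B 9B F1 94 B0 87 F2 A6 81 B0 43 E2 91 99

U+16D7: 3-byte form → E1 9B 97.
U+62DB: 3-byte form → E6 8B 9B.
U+54C07: 4-byte form → F1 94 B0 87.
U+A6070: 4-byte form → F2 A6 81 B0.
U+0043: 1-byte form → 43.
U+2459: 3-byte form → E2 91 99.
Concatenated (18 bytes): E1 9B 97 E6 8B 9B F1 94 B0 87 F2 A6 81 B0 43 E2 91 99.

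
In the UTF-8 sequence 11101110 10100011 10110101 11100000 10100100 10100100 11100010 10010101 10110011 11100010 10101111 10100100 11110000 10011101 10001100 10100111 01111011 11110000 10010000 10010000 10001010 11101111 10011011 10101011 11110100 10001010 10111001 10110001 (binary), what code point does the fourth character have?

Offset 0: leading byte 0xEE = 11101110 → 3-byte char #1 = EE A3 B5.
Offset 3: leading byte 0xE0 = 11100000 → 3-byte char #2 = E0 A4 A4.
Offset 6: leading byte 0xE2 = 11100010 → 3-byte char #3 = E2 95 B3.
Offset 9: leading byte 0xE2 = 11100010 → 3-byte char #4 = E2 AF A4.
Leading byte 0xE2 = 11100010 matches 1110xxxx → 3-byte sequence.
Byte 1: 0xE2 = 11100010, payload 0010 (4 bits).
Byte 2: 0xAF = 10101111 (10xxxxxx ✓), payload 101111.
Byte 3: 0xA4 = 10100100 (10xxxxxx ✓), payload 100100.
Concatenate: 0010101111100100 = 0x2BE4 (16 bits → U+2BE4).

U+2BE4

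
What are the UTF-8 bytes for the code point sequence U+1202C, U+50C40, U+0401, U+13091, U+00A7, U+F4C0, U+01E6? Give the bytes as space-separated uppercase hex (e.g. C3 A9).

U+1202C: 4-byte form → F0 92 80 AC.
U+50C40: 4-byte form → F1 90 B1 80.
U+0401: 2-byte form → D0 81.
U+13091: 4-byte form → F0 93 82 91.
U+00A7: 2-byte form → C2 A7.
U+F4C0: 3-byte form → EF 93 80.
U+01E6: 2-byte form → C7 A6.
Concatenated (21 bytes): F0 92 80 AC F1 90 B1 80 D0 81 F0 93 82 91 C2 A7 EF 93 80 C7 A6.

F0 92 80 AC F1 90 B1 80 D0 81 F0 93 82 91 C2 A7 EF 93 80 C7 A6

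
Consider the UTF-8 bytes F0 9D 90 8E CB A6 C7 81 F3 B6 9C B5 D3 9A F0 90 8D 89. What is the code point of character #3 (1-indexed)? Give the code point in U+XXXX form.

U+01C1

Offset 0: leading byte 0xF0 = 11110000 → 4-byte char #1 = F0 9D 90 8E.
Offset 4: leading byte 0xCB = 11001011 → 2-byte char #2 = CB A6.
Offset 6: leading byte 0xC7 = 11000111 → 2-byte char #3 = C7 81.
Leading byte 0xC7 = 11000111 matches 110xxxxx → 2-byte sequence.
Byte 1: 0xC7 = 11000111, payload 00111 (5 bits).
Byte 2: 0x81 = 10000001 (10xxxxxx ✓), payload 000001.
Concatenate: 00111000001 = 0x1C1 (11 bits → U+01C1).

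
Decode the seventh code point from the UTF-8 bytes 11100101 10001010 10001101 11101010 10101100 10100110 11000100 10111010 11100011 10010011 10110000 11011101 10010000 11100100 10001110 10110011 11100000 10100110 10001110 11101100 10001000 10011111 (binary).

Offset 0: leading byte 0xE5 = 11100101 → 3-byte char #1 = E5 8A 8D.
Offset 3: leading byte 0xEA = 11101010 → 3-byte char #2 = EA AC A6.
Offset 6: leading byte 0xC4 = 11000100 → 2-byte char #3 = C4 BA.
Offset 8: leading byte 0xE3 = 11100011 → 3-byte char #4 = E3 93 B0.
Offset 11: leading byte 0xDD = 11011101 → 2-byte char #5 = DD 90.
Offset 13: leading byte 0xE4 = 11100100 → 3-byte char #6 = E4 8E B3.
Offset 16: leading byte 0xE0 = 11100000 → 3-byte char #7 = E0 A6 8E.
Leading byte 0xE0 = 11100000 matches 1110xxxx → 3-byte sequence.
Byte 1: 0xE0 = 11100000, payload 0000 (4 bits).
Byte 2: 0xA6 = 10100110 (10xxxxxx ✓), payload 100110.
Byte 3: 0x8E = 10001110 (10xxxxxx ✓), payload 001110.
Concatenate: 0000100110001110 = 0x98E (16 bits → U+098E).

U+098E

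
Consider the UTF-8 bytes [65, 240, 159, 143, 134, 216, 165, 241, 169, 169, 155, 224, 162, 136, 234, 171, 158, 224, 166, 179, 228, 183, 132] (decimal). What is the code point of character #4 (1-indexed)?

Offset 0: leading byte 0x41 = 01000001 → 1-byte char #1 = 41.
Offset 1: leading byte 0xF0 = 11110000 → 4-byte char #2 = F0 9F 8F 86.
Offset 5: leading byte 0xD8 = 11011000 → 2-byte char #3 = D8 A5.
Offset 7: leading byte 0xF1 = 11110001 → 4-byte char #4 = F1 A9 A9 9B.
Leading byte 0xF1 = 11110001 matches 11110xxx → 4-byte sequence.
Byte 1: 0xF1 = 11110001, payload 001 (3 bits).
Byte 2: 0xA9 = 10101001 (10xxxxxx ✓), payload 101001.
Byte 3: 0xA9 = 10101001 (10xxxxxx ✓), payload 101001.
Byte 4: 0x9B = 10011011 (10xxxxxx ✓), payload 011011.
Concatenate: 001101001101001011011 = 0x69A5B (21 bits → U+69A5B).

U+69A5B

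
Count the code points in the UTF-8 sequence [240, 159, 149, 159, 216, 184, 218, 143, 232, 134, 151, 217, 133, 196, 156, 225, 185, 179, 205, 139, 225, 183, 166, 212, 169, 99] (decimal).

11

Byte at offset 0: 0xF0 = 11110000 → 4-byte char (#1). Advance 4.
Byte at offset 4: 0xD8 = 11011000 → 2-byte char (#2). Advance 2.
Byte at offset 6: 0xDA = 11011010 → 2-byte char (#3). Advance 2.
Byte at offset 8: 0xE8 = 11101000 → 3-byte char (#4). Advance 3.
Byte at offset 11: 0xD9 = 11011001 → 2-byte char (#5). Advance 2.
Byte at offset 13: 0xC4 = 11000100 → 2-byte char (#6). Advance 2.
Byte at offset 15: 0xE1 = 11100001 → 3-byte char (#7). Advance 3.
Byte at offset 18: 0xCD = 11001101 → 2-byte char (#8). Advance 2.
Byte at offset 20: 0xE1 = 11100001 → 3-byte char (#9). Advance 3.
Byte at offset 23: 0xD4 = 11010100 → 2-byte char (#10). Advance 2.
Byte at offset 25: 0x63 = 01100011 → 1-byte char (#11). Advance 1.
Reached end at offset 26 after 11 code points.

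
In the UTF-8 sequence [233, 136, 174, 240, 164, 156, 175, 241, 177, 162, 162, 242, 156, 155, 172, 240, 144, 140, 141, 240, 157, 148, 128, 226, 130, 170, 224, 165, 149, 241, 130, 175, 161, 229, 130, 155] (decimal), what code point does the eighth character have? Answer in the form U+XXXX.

U+0955

Offset 0: leading byte 0xE9 = 11101001 → 3-byte char #1 = E9 88 AE.
Offset 3: leading byte 0xF0 = 11110000 → 4-byte char #2 = F0 A4 9C AF.
Offset 7: leading byte 0xF1 = 11110001 → 4-byte char #3 = F1 B1 A2 A2.
Offset 11: leading byte 0xF2 = 11110010 → 4-byte char #4 = F2 9C 9B AC.
Offset 15: leading byte 0xF0 = 11110000 → 4-byte char #5 = F0 90 8C 8D.
Offset 19: leading byte 0xF0 = 11110000 → 4-byte char #6 = F0 9D 94 80.
Offset 23: leading byte 0xE2 = 11100010 → 3-byte char #7 = E2 82 AA.
Offset 26: leading byte 0xE0 = 11100000 → 3-byte char #8 = E0 A5 95.
Leading byte 0xE0 = 11100000 matches 1110xxxx → 3-byte sequence.
Byte 1: 0xE0 = 11100000, payload 0000 (4 bits).
Byte 2: 0xA5 = 10100101 (10xxxxxx ✓), payload 100101.
Byte 3: 0x95 = 10010101 (10xxxxxx ✓), payload 010101.
Concatenate: 0000100101010101 = 0x955 (16 bits → U+0955).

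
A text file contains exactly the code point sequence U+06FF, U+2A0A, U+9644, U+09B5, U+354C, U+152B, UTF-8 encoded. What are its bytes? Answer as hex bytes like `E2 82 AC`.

DB BF E2 A8 8A E9 99 84 E0 A6 B5 E3 95 8C E1 94 AB

U+06FF: 2-byte form → DB BF.
U+2A0A: 3-byte form → E2 A8 8A.
U+9644: 3-byte form → E9 99 84.
U+09B5: 3-byte form → E0 A6 B5.
U+354C: 3-byte form → E3 95 8C.
U+152B: 3-byte form → E1 94 AB.
Concatenated (17 bytes): DB BF E2 A8 8A E9 99 84 E0 A6 B5 E3 95 8C E1 94 AB.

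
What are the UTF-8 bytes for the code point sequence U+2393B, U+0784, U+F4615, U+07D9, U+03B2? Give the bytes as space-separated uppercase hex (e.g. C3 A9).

U+2393B: 4-byte form → F0 A3 A4 BB.
U+0784: 2-byte form → DE 84.
U+F4615: 4-byte form → F3 B4 98 95.
U+07D9: 2-byte form → DF 99.
U+03B2: 2-byte form → CE B2.
Concatenated (14 bytes): F0 A3 A4 BB DE 84 F3 B4 98 95 DF 99 CE B2.

F0 A3 A4 BB DE 84 F3 B4 98 95 DF 99 CE B2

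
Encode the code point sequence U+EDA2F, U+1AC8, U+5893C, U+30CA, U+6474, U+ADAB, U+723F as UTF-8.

F3 AD A8 AF E1 AB 88 F1 98 A4 BC E3 83 8A E6 91 B4 EA B6 AB E7 88 BF

U+EDA2F: 4-byte form → F3 AD A8 AF.
U+1AC8: 3-byte form → E1 AB 88.
U+5893C: 4-byte form → F1 98 A4 BC.
U+30CA: 3-byte form → E3 83 8A.
U+6474: 3-byte form → E6 91 B4.
U+ADAB: 3-byte form → EA B6 AB.
U+723F: 3-byte form → E7 88 BF.
Concatenated (23 bytes): F3 AD A8 AF E1 AB 88 F1 98 A4 BC E3 83 8A E6 91 B4 EA B6 AB E7 88 BF.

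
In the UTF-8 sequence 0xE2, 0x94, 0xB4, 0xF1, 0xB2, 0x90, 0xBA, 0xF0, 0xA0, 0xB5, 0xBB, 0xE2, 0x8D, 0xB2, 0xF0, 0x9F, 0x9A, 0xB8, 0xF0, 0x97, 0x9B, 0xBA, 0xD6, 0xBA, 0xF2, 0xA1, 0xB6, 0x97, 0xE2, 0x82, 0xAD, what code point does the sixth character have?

Offset 0: leading byte 0xE2 = 11100010 → 3-byte char #1 = E2 94 B4.
Offset 3: leading byte 0xF1 = 11110001 → 4-byte char #2 = F1 B2 90 BA.
Offset 7: leading byte 0xF0 = 11110000 → 4-byte char #3 = F0 A0 B5 BB.
Offset 11: leading byte 0xE2 = 11100010 → 3-byte char #4 = E2 8D B2.
Offset 14: leading byte 0xF0 = 11110000 → 4-byte char #5 = F0 9F 9A B8.
Offset 18: leading byte 0xF0 = 11110000 → 4-byte char #6 = F0 97 9B BA.
Leading byte 0xF0 = 11110000 matches 11110xxx → 4-byte sequence.
Byte 1: 0xF0 = 11110000, payload 000 (3 bits).
Byte 2: 0x97 = 10010111 (10xxxxxx ✓), payload 010111.
Byte 3: 0x9B = 10011011 (10xxxxxx ✓), payload 011011.
Byte 4: 0xBA = 10111010 (10xxxxxx ✓), payload 111010.
Concatenate: 000010111011011111010 = 0x176FA (21 bits → U+176FA).

U+176FA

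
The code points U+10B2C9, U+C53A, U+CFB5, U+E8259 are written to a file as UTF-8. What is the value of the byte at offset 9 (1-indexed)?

1-indexed offset 9 is 0-indexed offset 8.
U+10B2C9 → 4-byte form F4 8B 8B 89 at offsets 0–3.
U+C53A → 3-byte form EC 94 BA at offsets 4–6.
U+CFB5 → 3-byte form EC BE B5 at offsets 7–9.
Offset 8 falls in char 3's range; it's byte 2 of EC BE B5 = 0xBE.

0xBE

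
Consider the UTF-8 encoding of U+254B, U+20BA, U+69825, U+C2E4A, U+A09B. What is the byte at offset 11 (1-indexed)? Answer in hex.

0xF3

1-indexed offset 11 is 0-indexed offset 10.
U+254B → 3-byte form E2 95 8B at offsets 0–2.
U+20BA → 3-byte form E2 82 BA at offsets 3–5.
U+69825 → 4-byte form F1 A9 A0 A5 at offsets 6–9.
U+C2E4A → 4-byte form F3 82 B9 8A at offsets 10–13.
Offset 10 falls in char 4's range; it's byte 1 of F3 82 B9 8A = 0xF3.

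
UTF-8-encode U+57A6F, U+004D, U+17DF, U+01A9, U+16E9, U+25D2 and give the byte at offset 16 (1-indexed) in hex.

0x92

1-indexed offset 16 is 0-indexed offset 15.
U+57A6F → 4-byte form F1 97 A9 AF at offsets 0–3.
U+004D → 1-byte form 4D at offsets 4–4.
U+17DF → 3-byte form E1 9F 9F at offsets 5–7.
U+01A9 → 2-byte form C6 A9 at offsets 8–9.
U+16E9 → 3-byte form E1 9B A9 at offsets 10–12.
U+25D2 → 3-byte form E2 97 92 at offsets 13–15.
Offset 15 falls in char 6's range; it's byte 3 of E2 97 92 = 0x92.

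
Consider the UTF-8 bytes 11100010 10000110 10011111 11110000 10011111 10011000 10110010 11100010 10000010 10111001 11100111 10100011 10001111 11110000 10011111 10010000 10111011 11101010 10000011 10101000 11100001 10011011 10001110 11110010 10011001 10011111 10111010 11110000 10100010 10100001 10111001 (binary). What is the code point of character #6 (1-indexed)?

Offset 0: leading byte 0xE2 = 11100010 → 3-byte char #1 = E2 86 9F.
Offset 3: leading byte 0xF0 = 11110000 → 4-byte char #2 = F0 9F 98 B2.
Offset 7: leading byte 0xE2 = 11100010 → 3-byte char #3 = E2 82 B9.
Offset 10: leading byte 0xE7 = 11100111 → 3-byte char #4 = E7 A3 8F.
Offset 13: leading byte 0xF0 = 11110000 → 4-byte char #5 = F0 9F 90 BB.
Offset 17: leading byte 0xEA = 11101010 → 3-byte char #6 = EA 83 A8.
Leading byte 0xEA = 11101010 matches 1110xxxx → 3-byte sequence.
Byte 1: 0xEA = 11101010, payload 1010 (4 bits).
Byte 2: 0x83 = 10000011 (10xxxxxx ✓), payload 000011.
Byte 3: 0xA8 = 10101000 (10xxxxxx ✓), payload 101000.
Concatenate: 1010000011101000 = 0xA0E8 (16 bits → U+A0E8).

U+A0E8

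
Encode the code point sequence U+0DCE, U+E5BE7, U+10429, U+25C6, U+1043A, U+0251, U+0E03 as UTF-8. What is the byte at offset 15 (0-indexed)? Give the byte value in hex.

U+0DCE → 3-byte form E0 B7 8E at offsets 0–2.
U+E5BE7 → 4-byte form F3 A5 AF A7 at offsets 3–6.
U+10429 → 4-byte form F0 90 90 A9 at offsets 7–10.
U+25C6 → 3-byte form E2 97 86 at offsets 11–13.
U+1043A → 4-byte form F0 90 90 BA at offsets 14–17.
Offset 15 falls in char 5's range; it's byte 2 of F0 90 90 BA = 0x90.

0x90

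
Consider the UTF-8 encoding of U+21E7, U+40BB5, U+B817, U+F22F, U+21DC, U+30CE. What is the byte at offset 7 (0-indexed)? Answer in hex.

0xEB

U+21E7 → 3-byte form E2 87 A7 at offsets 0–2.
U+40BB5 → 4-byte form F1 80 AE B5 at offsets 3–6.
U+B817 → 3-byte form EB A0 97 at offsets 7–9.
Offset 7 falls in char 3's range; it's byte 1 of EB A0 97 = 0xEB.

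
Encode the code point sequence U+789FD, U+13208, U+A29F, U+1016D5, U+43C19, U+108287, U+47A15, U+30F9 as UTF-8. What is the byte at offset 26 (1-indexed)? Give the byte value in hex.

0xA8

1-indexed offset 26 is 0-indexed offset 25.
U+789FD → 4-byte form F1 B8 A7 BD at offsets 0–3.
U+13208 → 4-byte form F0 93 88 88 at offsets 4–7.
U+A29F → 3-byte form EA 8A 9F at offsets 8–10.
U+1016D5 → 4-byte form F4 81 9B 95 at offsets 11–14.
U+43C19 → 4-byte form F1 83 B0 99 at offsets 15–18.
U+108287 → 4-byte form F4 88 8A 87 at offsets 19–22.
U+47A15 → 4-byte form F1 87 A8 95 at offsets 23–26.
Offset 25 falls in char 7's range; it's byte 3 of F1 87 A8 95 = 0xA8.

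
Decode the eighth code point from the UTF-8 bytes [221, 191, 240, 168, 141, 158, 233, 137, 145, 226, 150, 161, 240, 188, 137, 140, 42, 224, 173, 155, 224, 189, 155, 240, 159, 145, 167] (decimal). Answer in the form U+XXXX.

Offset 0: leading byte 0xDD = 11011101 → 2-byte char #1 = DD BF.
Offset 2: leading byte 0xF0 = 11110000 → 4-byte char #2 = F0 A8 8D 9E.
Offset 6: leading byte 0xE9 = 11101001 → 3-byte char #3 = E9 89 91.
Offset 9: leading byte 0xE2 = 11100010 → 3-byte char #4 = E2 96 A1.
Offset 12: leading byte 0xF0 = 11110000 → 4-byte char #5 = F0 BC 89 8C.
Offset 16: leading byte 0x2A = 00101010 → 1-byte char #6 = 2A.
Offset 17: leading byte 0xE0 = 11100000 → 3-byte char #7 = E0 AD 9B.
Offset 20: leading byte 0xE0 = 11100000 → 3-byte char #8 = E0 BD 9B.
Leading byte 0xE0 = 11100000 matches 1110xxxx → 3-byte sequence.
Byte 1: 0xE0 = 11100000, payload 0000 (4 bits).
Byte 2: 0xBD = 10111101 (10xxxxxx ✓), payload 111101.
Byte 3: 0x9B = 10011011 (10xxxxxx ✓), payload 011011.
Concatenate: 0000111101011011 = 0xF5B (16 bits → U+0F5B).

U+0F5B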